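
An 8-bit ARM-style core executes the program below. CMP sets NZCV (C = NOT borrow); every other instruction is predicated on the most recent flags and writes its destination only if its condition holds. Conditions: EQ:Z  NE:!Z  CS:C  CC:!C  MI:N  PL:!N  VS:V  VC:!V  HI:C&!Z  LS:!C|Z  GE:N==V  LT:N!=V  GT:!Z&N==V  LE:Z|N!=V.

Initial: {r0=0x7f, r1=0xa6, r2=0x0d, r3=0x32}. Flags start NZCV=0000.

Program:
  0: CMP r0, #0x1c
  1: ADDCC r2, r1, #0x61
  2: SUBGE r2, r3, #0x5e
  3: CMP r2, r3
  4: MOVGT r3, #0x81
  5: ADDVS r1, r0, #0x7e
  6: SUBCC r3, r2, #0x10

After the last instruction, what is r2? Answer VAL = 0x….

[0] flags=0010 → (cmp)
[1] flags=0010 CC?F → skip
[2] flags=0010 GE?T → r2=0xd4
[3] flags=1010 → (cmp)
[4] flags=1010 GT?F → skip
[5] flags=1010 VS?F → skip
[6] flags=1010 CC?F → skip

VAL = 0xd4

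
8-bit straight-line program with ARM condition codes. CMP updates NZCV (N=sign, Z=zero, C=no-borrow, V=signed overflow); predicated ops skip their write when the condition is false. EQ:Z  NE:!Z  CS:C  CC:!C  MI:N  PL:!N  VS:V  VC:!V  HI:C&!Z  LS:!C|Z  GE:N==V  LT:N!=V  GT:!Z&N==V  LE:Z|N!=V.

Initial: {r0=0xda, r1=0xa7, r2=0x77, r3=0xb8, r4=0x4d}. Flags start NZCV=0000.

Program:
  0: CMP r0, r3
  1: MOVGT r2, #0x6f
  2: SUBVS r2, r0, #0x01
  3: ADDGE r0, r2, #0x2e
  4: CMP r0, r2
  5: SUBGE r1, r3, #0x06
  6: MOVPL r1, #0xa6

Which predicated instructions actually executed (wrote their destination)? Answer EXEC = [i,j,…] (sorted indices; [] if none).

[0] flags=0010 → (cmp)
[1] flags=0010 GT?T → r2=0x6f
[2] flags=0010 VS?F → skip
[3] flags=0010 GE?T → r0=0x9d
[4] flags=0011 → (cmp)
[5] flags=0011 GE?F → skip
[6] flags=0011 PL?T → r1=0xa6

EXEC = [1,3,6]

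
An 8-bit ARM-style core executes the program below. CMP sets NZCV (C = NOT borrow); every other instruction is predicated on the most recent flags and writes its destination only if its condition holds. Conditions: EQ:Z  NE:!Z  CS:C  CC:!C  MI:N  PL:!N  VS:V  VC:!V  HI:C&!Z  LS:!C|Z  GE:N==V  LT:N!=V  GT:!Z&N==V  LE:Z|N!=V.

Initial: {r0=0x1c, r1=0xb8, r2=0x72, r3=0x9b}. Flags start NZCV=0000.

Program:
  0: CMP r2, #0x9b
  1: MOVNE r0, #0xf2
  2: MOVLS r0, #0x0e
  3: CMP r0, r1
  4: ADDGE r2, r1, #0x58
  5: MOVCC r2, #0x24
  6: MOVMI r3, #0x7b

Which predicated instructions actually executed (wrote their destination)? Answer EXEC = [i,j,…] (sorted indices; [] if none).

EXEC = [1,2,4,5]

0: ✓ CMP  NZCV=1001
1: ✓ MOVNE  r0←0xf2
2: ✓ MOVLS  r0←0x0e
3: ✓ CMP  NZCV=0000
4: ✓ ADDGE  r2←0x10
5: ✓ MOVCC  r2←0x24
6: · MOVMI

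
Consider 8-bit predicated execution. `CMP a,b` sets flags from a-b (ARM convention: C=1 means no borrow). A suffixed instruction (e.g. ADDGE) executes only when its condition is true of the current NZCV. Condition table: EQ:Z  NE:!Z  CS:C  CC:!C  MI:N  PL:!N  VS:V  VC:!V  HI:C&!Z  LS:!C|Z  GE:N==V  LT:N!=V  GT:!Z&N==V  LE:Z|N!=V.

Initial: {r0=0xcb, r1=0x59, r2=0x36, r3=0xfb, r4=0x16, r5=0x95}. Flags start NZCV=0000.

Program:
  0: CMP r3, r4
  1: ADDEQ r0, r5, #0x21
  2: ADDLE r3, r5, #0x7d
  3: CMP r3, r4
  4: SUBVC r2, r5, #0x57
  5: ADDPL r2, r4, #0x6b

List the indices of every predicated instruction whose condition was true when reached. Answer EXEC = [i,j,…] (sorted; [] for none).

[0] flags=1010 → (cmp)
[1] flags=1010 EQ?F → skip
[2] flags=1010 LE?T → r3=0x12
[3] flags=1000 → (cmp)
[4] flags=1000 VC?T → r2=0x3e
[5] flags=1000 PL?F → skip

EXEC = [2,4]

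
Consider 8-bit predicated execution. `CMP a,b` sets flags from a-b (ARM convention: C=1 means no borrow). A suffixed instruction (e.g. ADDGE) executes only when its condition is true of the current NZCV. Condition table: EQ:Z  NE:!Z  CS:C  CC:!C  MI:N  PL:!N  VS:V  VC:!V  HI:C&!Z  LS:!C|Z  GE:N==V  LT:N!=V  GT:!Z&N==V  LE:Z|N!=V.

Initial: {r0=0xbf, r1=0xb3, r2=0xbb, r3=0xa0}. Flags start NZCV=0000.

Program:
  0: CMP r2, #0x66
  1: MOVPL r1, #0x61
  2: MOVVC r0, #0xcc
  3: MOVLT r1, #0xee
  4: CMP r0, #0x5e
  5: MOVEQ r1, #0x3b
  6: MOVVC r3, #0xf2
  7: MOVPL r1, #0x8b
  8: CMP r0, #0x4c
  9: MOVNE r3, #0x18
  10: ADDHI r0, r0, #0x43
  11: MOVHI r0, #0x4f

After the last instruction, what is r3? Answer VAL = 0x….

VAL = 0x18

[0] flags=0011 → (cmp)
[1] flags=0011 PL?T → r1=0x61
[2] flags=0011 VC?F → skip
[3] flags=0011 LT?T → r1=0xee
[4] flags=0011 → (cmp)
[5] flags=0011 EQ?F → skip
[6] flags=0011 VC?F → skip
[7] flags=0011 PL?T → r1=0x8b
[8] flags=0011 → (cmp)
[9] flags=0011 NE?T → r3=0x18
[10] flags=0011 HI?T → r0=0x02
[11] flags=0011 HI?T → r0=0x4f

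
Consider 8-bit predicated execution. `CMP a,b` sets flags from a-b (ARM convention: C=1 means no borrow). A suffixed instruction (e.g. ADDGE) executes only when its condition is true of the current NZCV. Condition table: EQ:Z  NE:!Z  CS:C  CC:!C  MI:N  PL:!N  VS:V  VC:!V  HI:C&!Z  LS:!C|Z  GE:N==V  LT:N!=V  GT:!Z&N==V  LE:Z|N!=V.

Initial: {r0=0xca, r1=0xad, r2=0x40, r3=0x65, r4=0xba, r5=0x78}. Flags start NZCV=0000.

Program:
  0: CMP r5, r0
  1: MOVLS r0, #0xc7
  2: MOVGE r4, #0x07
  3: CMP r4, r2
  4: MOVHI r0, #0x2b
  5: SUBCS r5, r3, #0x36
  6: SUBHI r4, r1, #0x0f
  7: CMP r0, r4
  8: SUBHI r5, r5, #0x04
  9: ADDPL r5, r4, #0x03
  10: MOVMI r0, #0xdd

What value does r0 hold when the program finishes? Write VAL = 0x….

VAL = 0xdd

0: ✓ CMP  NZCV=1001
1: ✓ MOVLS  r0←0xc7
2: ✓ MOVGE  r4←0x07
3: ✓ CMP  NZCV=1000
4: · MOVHI
5: · SUBCS
6: · SUBHI
7: ✓ CMP  NZCV=1010
8: ✓ SUBHI  r5←0x74
9: · ADDPL
10: ✓ MOVMI  r0←0xdd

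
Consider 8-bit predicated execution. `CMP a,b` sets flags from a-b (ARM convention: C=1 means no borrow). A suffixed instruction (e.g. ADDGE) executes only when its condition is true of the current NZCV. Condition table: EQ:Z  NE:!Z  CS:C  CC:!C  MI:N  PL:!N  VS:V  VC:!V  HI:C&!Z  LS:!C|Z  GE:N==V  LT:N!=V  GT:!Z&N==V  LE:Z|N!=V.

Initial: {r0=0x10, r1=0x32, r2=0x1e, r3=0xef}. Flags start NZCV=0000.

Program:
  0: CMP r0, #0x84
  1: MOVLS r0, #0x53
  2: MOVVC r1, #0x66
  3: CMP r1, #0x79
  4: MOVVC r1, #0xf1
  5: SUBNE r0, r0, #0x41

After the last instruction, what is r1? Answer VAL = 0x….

VAL = 0xf1

0: ✓ CMP  NZCV=1001
1: ✓ MOVLS  r0←0x53
2: · MOVVC
3: ✓ CMP  NZCV=1000
4: ✓ MOVVC  r1←0xf1
5: ✓ SUBNE  r0←0x12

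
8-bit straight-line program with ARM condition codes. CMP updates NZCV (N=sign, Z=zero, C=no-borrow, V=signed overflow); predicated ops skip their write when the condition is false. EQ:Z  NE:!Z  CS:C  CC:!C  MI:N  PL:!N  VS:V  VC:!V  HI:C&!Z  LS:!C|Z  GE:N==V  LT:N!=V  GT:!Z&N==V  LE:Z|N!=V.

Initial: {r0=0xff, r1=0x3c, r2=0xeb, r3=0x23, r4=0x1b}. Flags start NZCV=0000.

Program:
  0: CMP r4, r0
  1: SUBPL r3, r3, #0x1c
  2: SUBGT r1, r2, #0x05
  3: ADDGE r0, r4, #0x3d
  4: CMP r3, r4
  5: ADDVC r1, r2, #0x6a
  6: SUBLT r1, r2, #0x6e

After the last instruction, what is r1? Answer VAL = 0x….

0: ✓ CMP  NZCV=0000
1: ✓ SUBPL  r3←0x07
2: ✓ SUBGT  r1←0xe6
3: ✓ ADDGE  r0←0x58
4: ✓ CMP  NZCV=1000
5: ✓ ADDVC  r1←0x55
6: ✓ SUBLT  r1←0x7d

VAL = 0x7d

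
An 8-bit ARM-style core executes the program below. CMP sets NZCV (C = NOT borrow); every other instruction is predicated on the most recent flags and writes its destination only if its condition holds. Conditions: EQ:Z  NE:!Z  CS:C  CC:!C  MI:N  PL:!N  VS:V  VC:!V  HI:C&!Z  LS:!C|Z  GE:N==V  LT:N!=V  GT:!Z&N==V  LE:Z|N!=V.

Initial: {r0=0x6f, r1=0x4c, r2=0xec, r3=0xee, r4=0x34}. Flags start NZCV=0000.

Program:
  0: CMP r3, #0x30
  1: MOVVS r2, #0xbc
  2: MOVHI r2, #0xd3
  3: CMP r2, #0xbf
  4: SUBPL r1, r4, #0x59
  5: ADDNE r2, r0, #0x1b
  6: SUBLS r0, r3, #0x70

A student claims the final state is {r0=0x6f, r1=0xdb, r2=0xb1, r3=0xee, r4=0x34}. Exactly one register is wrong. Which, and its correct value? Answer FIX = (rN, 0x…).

FIX = (r2, 0x8a)

[0] flags=1010 → (cmp)
[1] flags=1010 VS?F → skip
[2] flags=1010 HI?T → r2=0xd3
[3] flags=0010 → (cmp)
[4] flags=0010 PL?T → r1=0xdb
[5] flags=0010 NE?T → r2=0x8a
[6] flags=0010 LS?F → skip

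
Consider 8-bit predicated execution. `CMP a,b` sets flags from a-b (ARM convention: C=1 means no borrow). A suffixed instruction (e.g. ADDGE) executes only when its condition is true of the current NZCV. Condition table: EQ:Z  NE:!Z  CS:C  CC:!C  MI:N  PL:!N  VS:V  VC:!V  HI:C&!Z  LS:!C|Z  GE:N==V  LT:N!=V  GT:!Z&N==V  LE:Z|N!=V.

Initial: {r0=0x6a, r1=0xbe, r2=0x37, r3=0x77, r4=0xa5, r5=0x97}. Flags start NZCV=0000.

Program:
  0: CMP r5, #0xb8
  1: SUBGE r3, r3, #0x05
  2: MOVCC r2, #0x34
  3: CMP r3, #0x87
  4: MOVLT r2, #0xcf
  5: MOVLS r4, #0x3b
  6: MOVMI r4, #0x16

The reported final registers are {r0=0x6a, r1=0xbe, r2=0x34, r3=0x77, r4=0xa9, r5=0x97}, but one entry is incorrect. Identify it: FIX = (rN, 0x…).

[0] flags=1000 → (cmp)
[1] flags=1000 GE?F → skip
[2] flags=1000 CC?T → r2=0x34
[3] flags=1001 → (cmp)
[4] flags=1001 LT?F → skip
[5] flags=1001 LS?T → r4=0x3b
[6] flags=1001 MI?T → r4=0x16

FIX = (r4, 0x16)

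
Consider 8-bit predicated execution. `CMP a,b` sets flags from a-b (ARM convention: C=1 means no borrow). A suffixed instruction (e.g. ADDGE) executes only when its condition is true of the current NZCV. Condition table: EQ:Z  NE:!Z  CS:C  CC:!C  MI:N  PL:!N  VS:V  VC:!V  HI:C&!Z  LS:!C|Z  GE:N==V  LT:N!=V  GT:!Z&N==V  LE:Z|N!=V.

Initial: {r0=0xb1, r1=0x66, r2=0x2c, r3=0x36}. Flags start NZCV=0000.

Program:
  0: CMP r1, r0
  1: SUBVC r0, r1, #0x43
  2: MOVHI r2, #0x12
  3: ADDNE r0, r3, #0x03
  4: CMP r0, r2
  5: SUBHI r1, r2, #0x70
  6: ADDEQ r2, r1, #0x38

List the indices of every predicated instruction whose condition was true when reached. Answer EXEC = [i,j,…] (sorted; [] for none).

EXEC = [3,5]

0: ✓ CMP  NZCV=1001
1: · SUBVC
2: · MOVHI
3: ✓ ADDNE  r0←0x39
4: ✓ CMP  NZCV=0010
5: ✓ SUBHI  r1←0xbc
6: · ADDEQ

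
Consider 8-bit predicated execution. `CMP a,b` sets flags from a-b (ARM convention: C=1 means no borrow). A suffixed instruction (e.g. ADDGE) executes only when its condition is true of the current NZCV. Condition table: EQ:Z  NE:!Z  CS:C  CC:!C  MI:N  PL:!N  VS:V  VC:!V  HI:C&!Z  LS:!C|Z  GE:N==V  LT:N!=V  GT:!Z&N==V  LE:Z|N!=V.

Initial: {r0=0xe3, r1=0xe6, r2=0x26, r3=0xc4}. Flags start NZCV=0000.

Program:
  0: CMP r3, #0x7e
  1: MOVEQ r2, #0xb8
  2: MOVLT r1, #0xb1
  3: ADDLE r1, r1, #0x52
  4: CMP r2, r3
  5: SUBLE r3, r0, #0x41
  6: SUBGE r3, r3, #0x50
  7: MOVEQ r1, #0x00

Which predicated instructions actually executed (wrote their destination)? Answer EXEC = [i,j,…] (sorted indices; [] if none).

EXEC = [2,3,6]

[0] flags=0011 → (cmp)
[1] flags=0011 EQ?F → skip
[2] flags=0011 LT?T → r1=0xb1
[3] flags=0011 LE?T → r1=0x03
[4] flags=0000 → (cmp)
[5] flags=0000 LE?F → skip
[6] flags=0000 GE?T → r3=0x74
[7] flags=0000 EQ?F → skip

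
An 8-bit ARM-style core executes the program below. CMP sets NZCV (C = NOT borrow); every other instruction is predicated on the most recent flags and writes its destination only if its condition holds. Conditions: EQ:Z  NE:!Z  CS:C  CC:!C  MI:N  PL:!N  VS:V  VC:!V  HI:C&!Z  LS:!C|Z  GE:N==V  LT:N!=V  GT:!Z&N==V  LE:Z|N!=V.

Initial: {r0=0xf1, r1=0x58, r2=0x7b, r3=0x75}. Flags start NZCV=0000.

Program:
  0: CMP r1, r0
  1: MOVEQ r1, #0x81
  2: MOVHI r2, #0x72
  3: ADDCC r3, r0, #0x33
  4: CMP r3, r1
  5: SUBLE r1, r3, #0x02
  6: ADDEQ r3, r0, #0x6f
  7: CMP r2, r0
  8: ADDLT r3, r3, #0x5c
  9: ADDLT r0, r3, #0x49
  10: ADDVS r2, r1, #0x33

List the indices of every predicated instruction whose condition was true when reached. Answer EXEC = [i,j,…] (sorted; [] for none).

0: ✓ CMP  NZCV=0000
1: · MOVEQ
2: · MOVHI
3: ✓ ADDCC  r3←0x24
4: ✓ CMP  NZCV=1000
5: ✓ SUBLE  r1←0x22
6: · ADDEQ
7: ✓ CMP  NZCV=1001
8: · ADDLT
9: · ADDLT
10: ✓ ADDVS  r2←0x55

EXEC = [3,5,10]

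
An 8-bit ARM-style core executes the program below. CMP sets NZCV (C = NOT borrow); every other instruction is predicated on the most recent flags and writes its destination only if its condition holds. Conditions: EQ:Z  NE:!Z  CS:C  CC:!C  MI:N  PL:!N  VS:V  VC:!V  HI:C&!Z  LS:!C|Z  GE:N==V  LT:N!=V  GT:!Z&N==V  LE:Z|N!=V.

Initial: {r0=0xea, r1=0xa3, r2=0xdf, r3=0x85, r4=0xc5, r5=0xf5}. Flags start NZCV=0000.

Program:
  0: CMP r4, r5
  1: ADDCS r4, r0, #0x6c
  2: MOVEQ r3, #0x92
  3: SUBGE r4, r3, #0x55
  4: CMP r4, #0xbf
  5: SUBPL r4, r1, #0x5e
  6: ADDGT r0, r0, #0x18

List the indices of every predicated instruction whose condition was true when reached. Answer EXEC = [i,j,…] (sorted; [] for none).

0: ✓ CMP  NZCV=1000
1: · ADDCS
2: · MOVEQ
3: · SUBGE
4: ✓ CMP  NZCV=0010
5: ✓ SUBPL  r4←0x45
6: ✓ ADDGT  r0←0x02

EXEC = [5,6]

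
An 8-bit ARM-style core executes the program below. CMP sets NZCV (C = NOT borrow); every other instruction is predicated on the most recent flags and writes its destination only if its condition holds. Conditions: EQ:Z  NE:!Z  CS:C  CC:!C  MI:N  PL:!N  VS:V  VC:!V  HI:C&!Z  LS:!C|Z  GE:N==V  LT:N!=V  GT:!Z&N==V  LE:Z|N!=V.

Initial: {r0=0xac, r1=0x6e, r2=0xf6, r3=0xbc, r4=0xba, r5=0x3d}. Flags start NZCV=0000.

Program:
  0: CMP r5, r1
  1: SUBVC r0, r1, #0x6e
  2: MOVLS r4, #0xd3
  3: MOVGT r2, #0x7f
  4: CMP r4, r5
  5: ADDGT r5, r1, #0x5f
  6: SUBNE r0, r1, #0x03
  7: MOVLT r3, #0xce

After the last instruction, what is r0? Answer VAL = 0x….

[0] flags=1000 → (cmp)
[1] flags=1000 VC?T → r0=0x00
[2] flags=1000 LS?T → r4=0xd3
[3] flags=1000 GT?F → skip
[4] flags=1010 → (cmp)
[5] flags=1010 GT?F → skip
[6] flags=1010 NE?T → r0=0x6b
[7] flags=1010 LT?T → r3=0xce

VAL = 0x6b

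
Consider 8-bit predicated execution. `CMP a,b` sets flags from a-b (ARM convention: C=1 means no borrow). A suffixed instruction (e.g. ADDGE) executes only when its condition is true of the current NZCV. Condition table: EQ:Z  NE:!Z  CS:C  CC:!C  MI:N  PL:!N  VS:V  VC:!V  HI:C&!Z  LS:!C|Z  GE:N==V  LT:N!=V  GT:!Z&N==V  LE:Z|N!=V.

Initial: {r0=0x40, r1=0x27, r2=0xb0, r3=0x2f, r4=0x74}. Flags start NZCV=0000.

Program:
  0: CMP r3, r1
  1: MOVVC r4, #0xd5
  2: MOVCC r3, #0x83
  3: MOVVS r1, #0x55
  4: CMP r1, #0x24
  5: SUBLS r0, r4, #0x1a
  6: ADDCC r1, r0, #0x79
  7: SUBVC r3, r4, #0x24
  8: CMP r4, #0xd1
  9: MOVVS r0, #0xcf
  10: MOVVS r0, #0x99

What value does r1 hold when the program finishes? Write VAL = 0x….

[0] flags=0010 → (cmp)
[1] flags=0010 VC?T → r4=0xd5
[2] flags=0010 CC?F → skip
[3] flags=0010 VS?F → skip
[4] flags=0010 → (cmp)
[5] flags=0010 LS?F → skip
[6] flags=0010 CC?F → skip
[7] flags=0010 VC?T → r3=0xb1
[8] flags=0010 → (cmp)
[9] flags=0010 VS?F → skip
[10] flags=0010 VS?F → skip

VAL = 0x27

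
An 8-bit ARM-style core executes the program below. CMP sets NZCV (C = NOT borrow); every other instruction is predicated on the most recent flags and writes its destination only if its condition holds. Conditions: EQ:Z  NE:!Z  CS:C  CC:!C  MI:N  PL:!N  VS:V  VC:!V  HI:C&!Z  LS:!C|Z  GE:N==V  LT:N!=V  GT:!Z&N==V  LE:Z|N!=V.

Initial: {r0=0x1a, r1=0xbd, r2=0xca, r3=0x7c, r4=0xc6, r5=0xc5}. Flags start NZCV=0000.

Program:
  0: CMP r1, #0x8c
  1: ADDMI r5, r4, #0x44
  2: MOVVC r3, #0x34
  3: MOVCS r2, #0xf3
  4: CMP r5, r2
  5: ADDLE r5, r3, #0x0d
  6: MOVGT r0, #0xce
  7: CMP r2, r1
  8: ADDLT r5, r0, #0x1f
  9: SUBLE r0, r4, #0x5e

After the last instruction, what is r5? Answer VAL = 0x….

[0] flags=0010 → (cmp)
[1] flags=0010 MI?F → skip
[2] flags=0010 VC?T → r3=0x34
[3] flags=0010 CS?T → r2=0xf3
[4] flags=1000 → (cmp)
[5] flags=1000 LE?T → r5=0x41
[6] flags=1000 GT?F → skip
[7] flags=0010 → (cmp)
[8] flags=0010 LT?F → skip
[9] flags=0010 LE?F → skip

VAL = 0x41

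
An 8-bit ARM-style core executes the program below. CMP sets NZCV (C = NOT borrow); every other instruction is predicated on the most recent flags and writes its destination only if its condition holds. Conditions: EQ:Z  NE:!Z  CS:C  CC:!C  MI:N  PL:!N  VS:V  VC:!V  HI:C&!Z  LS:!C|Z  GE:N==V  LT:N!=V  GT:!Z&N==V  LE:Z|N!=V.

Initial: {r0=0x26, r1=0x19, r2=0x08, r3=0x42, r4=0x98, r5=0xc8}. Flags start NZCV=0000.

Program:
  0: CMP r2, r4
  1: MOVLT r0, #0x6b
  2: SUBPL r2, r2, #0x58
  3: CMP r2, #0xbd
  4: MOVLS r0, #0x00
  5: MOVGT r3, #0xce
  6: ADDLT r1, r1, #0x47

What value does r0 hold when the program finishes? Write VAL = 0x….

[0] flags=0000 → (cmp)
[1] flags=0000 LT?F → skip
[2] flags=0000 PL?T → r2=0xb0
[3] flags=1000 → (cmp)
[4] flags=1000 LS?T → r0=0x00
[5] flags=1000 GT?F → skip
[6] flags=1000 LT?T → r1=0x60

VAL = 0x00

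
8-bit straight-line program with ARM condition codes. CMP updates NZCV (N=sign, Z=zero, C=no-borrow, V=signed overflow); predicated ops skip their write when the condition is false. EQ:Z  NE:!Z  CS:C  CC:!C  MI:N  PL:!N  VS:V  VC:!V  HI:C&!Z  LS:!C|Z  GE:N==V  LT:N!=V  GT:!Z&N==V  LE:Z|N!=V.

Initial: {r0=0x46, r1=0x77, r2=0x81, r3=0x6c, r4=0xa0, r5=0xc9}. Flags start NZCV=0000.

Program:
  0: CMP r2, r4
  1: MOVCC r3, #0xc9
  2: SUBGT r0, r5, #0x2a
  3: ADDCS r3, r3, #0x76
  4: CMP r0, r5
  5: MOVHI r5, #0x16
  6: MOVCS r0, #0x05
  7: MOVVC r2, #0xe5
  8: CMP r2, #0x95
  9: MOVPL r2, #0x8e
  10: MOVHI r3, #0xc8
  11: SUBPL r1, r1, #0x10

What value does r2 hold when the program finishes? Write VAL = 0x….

0: ✓ CMP  NZCV=1000
1: ✓ MOVCC  r3←0xc9
2: · SUBGT
3: · ADDCS
4: ✓ CMP  NZCV=0000
5: · MOVHI
6: · MOVCS
7: ✓ MOVVC  r2←0xe5
8: ✓ CMP  NZCV=0010
9: ✓ MOVPL  r2←0x8e
10: ✓ MOVHI  r3←0xc8
11: ✓ SUBPL  r1←0x67

VAL = 0x8e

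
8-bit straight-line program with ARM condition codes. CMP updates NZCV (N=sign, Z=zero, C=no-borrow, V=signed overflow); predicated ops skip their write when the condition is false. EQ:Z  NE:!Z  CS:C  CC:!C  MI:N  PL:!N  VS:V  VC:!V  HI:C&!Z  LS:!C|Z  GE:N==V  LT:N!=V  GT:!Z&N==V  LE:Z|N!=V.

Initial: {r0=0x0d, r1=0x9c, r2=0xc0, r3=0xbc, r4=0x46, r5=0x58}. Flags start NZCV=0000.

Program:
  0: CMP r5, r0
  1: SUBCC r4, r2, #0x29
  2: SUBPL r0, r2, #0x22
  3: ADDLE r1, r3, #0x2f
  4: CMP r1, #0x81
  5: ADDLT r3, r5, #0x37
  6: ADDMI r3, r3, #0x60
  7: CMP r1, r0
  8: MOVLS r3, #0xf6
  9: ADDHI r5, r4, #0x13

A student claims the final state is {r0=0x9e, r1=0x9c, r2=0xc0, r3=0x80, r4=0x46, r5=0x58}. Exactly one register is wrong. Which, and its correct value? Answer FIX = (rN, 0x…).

FIX = (r3, 0xf6)

[0] flags=0010 → (cmp)
[1] flags=0010 CC?F → skip
[2] flags=0010 PL?T → r0=0x9e
[3] flags=0010 LE?F → skip
[4] flags=0010 → (cmp)
[5] flags=0010 LT?F → skip
[6] flags=0010 MI?F → skip
[7] flags=1000 → (cmp)
[8] flags=1000 LS?T → r3=0xf6
[9] flags=1000 HI?F → skip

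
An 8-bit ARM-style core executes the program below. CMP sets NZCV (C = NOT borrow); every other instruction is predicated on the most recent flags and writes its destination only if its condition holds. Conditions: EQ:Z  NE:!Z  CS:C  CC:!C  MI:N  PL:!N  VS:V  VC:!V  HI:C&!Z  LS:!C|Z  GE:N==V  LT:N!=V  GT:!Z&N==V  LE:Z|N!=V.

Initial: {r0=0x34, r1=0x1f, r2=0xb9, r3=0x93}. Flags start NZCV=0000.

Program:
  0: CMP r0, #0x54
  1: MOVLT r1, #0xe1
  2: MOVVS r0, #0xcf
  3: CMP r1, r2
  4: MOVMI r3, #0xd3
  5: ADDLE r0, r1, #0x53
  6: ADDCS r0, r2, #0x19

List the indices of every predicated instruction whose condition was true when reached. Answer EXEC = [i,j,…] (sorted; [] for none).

[0] flags=1000 → (cmp)
[1] flags=1000 LT?T → r1=0xe1
[2] flags=1000 VS?F → skip
[3] flags=0010 → (cmp)
[4] flags=0010 MI?F → skip
[5] flags=0010 LE?F → skip
[6] flags=0010 CS?T → r0=0xd2

EXEC = [1,6]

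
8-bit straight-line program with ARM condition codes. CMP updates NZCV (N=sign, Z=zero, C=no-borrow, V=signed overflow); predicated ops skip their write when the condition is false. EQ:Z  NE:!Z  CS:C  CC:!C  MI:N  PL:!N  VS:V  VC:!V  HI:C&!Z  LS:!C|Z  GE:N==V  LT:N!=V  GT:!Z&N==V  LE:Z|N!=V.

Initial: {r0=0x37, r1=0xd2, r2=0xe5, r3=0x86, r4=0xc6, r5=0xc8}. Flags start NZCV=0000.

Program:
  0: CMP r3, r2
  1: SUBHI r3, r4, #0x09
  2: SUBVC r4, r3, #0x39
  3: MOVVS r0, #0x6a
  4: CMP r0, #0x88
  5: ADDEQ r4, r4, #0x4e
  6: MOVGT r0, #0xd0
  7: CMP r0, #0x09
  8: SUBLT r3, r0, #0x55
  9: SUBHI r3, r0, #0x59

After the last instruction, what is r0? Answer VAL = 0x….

0: ✓ CMP  NZCV=1000
1: · SUBHI
2: ✓ SUBVC  r4←0x4d
3: · MOVVS
4: ✓ CMP  NZCV=1001
5: · ADDEQ
6: ✓ MOVGT  r0←0xd0
7: ✓ CMP  NZCV=1010
8: ✓ SUBLT  r3←0x7b
9: ✓ SUBHI  r3←0x77

VAL = 0xd0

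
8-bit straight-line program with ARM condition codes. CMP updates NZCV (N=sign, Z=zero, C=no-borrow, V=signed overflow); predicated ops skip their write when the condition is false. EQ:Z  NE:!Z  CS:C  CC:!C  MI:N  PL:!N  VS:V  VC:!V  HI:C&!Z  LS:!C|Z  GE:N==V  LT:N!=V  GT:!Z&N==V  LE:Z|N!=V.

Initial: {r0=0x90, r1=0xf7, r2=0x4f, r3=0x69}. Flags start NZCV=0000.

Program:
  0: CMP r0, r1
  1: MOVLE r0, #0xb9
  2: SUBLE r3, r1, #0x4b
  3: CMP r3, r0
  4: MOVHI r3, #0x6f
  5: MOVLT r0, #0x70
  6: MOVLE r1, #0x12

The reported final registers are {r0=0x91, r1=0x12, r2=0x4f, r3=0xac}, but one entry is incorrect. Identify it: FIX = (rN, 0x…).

FIX = (r0, 0x70)

0: ✓ CMP  NZCV=1000
1: ✓ MOVLE  r0←0xb9
2: ✓ SUBLE  r3←0xac
3: ✓ CMP  NZCV=1000
4: · MOVHI
5: ✓ MOVLT  r0←0x70
6: ✓ MOVLE  r1←0x12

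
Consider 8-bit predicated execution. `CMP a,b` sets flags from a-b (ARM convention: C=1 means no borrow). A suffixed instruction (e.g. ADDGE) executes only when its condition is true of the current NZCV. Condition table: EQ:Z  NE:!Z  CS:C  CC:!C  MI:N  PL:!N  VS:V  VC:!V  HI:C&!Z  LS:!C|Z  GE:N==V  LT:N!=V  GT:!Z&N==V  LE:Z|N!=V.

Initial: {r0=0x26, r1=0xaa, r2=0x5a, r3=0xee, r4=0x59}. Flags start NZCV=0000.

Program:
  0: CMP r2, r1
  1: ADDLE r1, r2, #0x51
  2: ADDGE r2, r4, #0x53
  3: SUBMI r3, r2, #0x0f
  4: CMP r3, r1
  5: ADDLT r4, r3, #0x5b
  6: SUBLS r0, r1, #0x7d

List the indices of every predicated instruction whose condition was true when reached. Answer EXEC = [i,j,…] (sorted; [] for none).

EXEC = [2,3,5,6]

0: ✓ CMP  NZCV=1001
1: · ADDLE
2: ✓ ADDGE  r2←0xac
3: ✓ SUBMI  r3←0x9d
4: ✓ CMP  NZCV=1000
5: ✓ ADDLT  r4←0xf8
6: ✓ SUBLS  r0←0x2d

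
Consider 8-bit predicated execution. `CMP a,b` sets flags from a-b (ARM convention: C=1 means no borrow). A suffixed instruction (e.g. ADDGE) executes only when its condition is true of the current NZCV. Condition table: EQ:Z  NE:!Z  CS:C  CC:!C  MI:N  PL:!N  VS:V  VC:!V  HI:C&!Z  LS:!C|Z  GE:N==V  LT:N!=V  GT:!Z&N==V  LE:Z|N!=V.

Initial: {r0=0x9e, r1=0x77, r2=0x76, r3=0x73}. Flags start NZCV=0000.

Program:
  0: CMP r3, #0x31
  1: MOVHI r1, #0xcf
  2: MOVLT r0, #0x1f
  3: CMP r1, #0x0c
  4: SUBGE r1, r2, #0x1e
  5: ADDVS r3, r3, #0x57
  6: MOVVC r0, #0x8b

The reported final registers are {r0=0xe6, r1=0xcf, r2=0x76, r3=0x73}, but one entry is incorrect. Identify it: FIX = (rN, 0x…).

FIX = (r0, 0x8b)

[0] flags=0010 → (cmp)
[1] flags=0010 HI?T → r1=0xcf
[2] flags=0010 LT?F → skip
[3] flags=1010 → (cmp)
[4] flags=1010 GE?F → skip
[5] flags=1010 VS?F → skip
[6] flags=1010 VC?T → r0=0x8b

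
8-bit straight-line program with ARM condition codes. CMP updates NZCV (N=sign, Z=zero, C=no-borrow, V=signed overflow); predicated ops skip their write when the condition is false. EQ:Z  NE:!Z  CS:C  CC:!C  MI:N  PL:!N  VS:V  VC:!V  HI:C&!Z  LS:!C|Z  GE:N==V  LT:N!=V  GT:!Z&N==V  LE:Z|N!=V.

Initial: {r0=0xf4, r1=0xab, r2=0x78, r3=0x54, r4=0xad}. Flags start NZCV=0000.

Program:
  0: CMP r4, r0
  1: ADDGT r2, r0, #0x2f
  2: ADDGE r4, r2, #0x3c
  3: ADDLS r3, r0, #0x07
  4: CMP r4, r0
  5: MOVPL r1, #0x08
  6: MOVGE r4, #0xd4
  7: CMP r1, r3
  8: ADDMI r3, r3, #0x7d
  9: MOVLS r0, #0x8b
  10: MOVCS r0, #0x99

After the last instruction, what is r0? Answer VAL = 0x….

VAL = 0x8b

[0] flags=1000 → (cmp)
[1] flags=1000 GT?F → skip
[2] flags=1000 GE?F → skip
[3] flags=1000 LS?T → r3=0xfb
[4] flags=1000 → (cmp)
[5] flags=1000 PL?F → skip
[6] flags=1000 GE?F → skip
[7] flags=1000 → (cmp)
[8] flags=1000 MI?T → r3=0x78
[9] flags=1000 LS?T → r0=0x8b
[10] flags=1000 CS?F → skip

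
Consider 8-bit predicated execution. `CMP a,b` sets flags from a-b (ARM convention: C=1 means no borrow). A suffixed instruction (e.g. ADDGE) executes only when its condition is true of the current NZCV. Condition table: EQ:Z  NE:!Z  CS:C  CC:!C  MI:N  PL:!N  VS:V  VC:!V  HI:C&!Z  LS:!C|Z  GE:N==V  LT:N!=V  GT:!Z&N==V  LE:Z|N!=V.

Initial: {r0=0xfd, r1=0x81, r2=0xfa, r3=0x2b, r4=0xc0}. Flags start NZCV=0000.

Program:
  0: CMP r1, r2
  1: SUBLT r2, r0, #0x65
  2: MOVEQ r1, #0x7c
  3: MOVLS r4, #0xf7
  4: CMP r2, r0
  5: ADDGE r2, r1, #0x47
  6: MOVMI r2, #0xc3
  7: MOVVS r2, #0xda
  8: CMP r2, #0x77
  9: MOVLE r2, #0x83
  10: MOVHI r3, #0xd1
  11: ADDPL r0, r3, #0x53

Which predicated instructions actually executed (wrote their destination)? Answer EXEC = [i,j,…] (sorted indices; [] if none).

EXEC = [1,3,6,9,10,11]

0: ✓ CMP  NZCV=1000
1: ✓ SUBLT  r2←0x98
2: · MOVEQ
3: ✓ MOVLS  r4←0xf7
4: ✓ CMP  NZCV=1000
5: · ADDGE
6: ✓ MOVMI  r2←0xc3
7: · MOVVS
8: ✓ CMP  NZCV=0011
9: ✓ MOVLE  r2←0x83
10: ✓ MOVHI  r3←0xd1
11: ✓ ADDPL  r0←0x24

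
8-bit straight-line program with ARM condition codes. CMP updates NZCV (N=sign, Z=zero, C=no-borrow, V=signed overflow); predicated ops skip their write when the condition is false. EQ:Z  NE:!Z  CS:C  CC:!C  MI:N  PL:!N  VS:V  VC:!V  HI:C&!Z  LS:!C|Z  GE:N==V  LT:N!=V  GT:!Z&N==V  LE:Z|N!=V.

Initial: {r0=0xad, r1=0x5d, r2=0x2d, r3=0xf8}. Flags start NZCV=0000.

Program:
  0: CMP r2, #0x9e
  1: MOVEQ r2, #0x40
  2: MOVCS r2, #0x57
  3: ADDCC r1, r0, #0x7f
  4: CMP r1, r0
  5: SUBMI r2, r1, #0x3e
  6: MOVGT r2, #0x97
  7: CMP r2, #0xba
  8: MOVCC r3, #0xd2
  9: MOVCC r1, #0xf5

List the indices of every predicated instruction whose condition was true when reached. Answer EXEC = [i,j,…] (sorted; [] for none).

0: ✓ CMP  NZCV=1001
1: · MOVEQ
2: · MOVCS
3: ✓ ADDCC  r1←0x2c
4: ✓ CMP  NZCV=0000
5: · SUBMI
6: ✓ MOVGT  r2←0x97
7: ✓ CMP  NZCV=1000
8: ✓ MOVCC  r3←0xd2
9: ✓ MOVCC  r1←0xf5

EXEC = [3,6,8,9]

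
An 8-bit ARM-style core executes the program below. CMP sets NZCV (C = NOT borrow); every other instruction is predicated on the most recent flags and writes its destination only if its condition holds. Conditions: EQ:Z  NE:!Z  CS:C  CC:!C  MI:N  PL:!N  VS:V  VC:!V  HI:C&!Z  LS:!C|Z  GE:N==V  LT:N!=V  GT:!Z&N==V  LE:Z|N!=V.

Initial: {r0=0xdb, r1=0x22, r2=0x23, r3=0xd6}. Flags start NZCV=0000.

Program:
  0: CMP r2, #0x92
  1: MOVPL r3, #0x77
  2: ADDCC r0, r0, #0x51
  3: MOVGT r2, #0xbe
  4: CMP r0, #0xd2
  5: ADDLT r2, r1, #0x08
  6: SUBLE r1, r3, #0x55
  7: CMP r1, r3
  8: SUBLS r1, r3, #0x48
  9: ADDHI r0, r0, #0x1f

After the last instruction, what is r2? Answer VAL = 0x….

[0] flags=1001 → (cmp)
[1] flags=1001 PL?F → skip
[2] flags=1001 CC?T → r0=0x2c
[3] flags=1001 GT?T → r2=0xbe
[4] flags=0000 → (cmp)
[5] flags=0000 LT?F → skip
[6] flags=0000 LE?F → skip
[7] flags=0000 → (cmp)
[8] flags=0000 LS?T → r1=0x8e
[9] flags=0000 HI?F → skip

VAL = 0xbe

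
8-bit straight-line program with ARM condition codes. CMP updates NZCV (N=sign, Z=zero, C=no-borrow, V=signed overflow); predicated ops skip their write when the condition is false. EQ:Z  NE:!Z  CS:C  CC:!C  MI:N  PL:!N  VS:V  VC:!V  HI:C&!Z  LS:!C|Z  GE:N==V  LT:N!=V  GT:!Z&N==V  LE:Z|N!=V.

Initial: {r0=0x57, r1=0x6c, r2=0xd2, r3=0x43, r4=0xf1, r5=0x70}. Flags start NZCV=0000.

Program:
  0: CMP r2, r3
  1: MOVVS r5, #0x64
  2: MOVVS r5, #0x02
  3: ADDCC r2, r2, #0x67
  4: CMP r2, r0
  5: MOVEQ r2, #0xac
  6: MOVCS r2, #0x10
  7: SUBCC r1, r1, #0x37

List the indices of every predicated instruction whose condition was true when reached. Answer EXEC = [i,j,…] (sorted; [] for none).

EXEC = [6]

[0] flags=1010 → (cmp)
[1] flags=1010 VS?F → skip
[2] flags=1010 VS?F → skip
[3] flags=1010 CC?F → skip
[4] flags=0011 → (cmp)
[5] flags=0011 EQ?F → skip
[6] flags=0011 CS?T → r2=0x10
[7] flags=0011 CC?F → skip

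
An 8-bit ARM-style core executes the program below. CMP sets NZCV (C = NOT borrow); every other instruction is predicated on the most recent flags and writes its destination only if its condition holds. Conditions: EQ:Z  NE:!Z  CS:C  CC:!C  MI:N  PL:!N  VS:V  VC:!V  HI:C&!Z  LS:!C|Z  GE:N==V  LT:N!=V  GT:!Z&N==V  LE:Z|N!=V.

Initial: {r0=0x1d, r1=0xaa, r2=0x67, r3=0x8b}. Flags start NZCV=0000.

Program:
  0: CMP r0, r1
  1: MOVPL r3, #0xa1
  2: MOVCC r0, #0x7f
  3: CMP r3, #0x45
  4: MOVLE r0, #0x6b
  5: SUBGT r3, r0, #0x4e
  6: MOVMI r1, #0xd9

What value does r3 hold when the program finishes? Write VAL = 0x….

[0] flags=0000 → (cmp)
[1] flags=0000 PL?T → r3=0xa1
[2] flags=0000 CC?T → r0=0x7f
[3] flags=0011 → (cmp)
[4] flags=0011 LE?T → r0=0x6b
[5] flags=0011 GT?F → skip
[6] flags=0011 MI?F → skip

VAL = 0xa1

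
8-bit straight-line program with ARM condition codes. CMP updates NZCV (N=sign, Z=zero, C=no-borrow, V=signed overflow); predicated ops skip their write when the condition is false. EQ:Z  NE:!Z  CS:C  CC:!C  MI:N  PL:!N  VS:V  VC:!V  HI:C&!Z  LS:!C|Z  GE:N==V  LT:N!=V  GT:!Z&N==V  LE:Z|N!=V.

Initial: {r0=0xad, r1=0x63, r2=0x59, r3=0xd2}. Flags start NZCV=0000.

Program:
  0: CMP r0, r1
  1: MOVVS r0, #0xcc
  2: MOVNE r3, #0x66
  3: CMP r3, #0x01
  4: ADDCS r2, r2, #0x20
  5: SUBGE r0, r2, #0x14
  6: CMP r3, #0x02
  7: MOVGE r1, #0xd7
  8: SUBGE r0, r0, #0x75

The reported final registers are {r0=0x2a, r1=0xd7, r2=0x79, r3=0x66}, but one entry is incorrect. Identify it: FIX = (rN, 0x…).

FIX = (r0, 0xf0)

[0] flags=0011 → (cmp)
[1] flags=0011 VS?T → r0=0xcc
[2] flags=0011 NE?T → r3=0x66
[3] flags=0010 → (cmp)
[4] flags=0010 CS?T → r2=0x79
[5] flags=0010 GE?T → r0=0x65
[6] flags=0010 → (cmp)
[7] flags=0010 GE?T → r1=0xd7
[8] flags=0010 GE?T → r0=0xf0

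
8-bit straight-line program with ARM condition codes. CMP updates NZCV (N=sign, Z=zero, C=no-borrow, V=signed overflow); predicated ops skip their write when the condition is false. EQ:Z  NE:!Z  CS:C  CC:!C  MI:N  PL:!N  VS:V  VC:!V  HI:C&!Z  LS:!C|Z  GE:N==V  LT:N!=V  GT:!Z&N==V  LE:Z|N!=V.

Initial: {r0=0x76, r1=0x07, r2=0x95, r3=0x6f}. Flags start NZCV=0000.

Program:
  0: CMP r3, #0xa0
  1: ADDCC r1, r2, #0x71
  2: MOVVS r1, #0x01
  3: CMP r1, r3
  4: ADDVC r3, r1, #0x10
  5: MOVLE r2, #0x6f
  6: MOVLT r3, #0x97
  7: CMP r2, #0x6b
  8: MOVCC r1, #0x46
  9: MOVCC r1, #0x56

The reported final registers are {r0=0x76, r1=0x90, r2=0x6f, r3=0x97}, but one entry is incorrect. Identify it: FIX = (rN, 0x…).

FIX = (r1, 0x01)

[0] flags=1001 → (cmp)
[1] flags=1001 CC?T → r1=0x06
[2] flags=1001 VS?T → r1=0x01
[3] flags=1000 → (cmp)
[4] flags=1000 VC?T → r3=0x11
[5] flags=1000 LE?T → r2=0x6f
[6] flags=1000 LT?T → r3=0x97
[7] flags=0010 → (cmp)
[8] flags=0010 CC?F → skip
[9] flags=0010 CC?F → skip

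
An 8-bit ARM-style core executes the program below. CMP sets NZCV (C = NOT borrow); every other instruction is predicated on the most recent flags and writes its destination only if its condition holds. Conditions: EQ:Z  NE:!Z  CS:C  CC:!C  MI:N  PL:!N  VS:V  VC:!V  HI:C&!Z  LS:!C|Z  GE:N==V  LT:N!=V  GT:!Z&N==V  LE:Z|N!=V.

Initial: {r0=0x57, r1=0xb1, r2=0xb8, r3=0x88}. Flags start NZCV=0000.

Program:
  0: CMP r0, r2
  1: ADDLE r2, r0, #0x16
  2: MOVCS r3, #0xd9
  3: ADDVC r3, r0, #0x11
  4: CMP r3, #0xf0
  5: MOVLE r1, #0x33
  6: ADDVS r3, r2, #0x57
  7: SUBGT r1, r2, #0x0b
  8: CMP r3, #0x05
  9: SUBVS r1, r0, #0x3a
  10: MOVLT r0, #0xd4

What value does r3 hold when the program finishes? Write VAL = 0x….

VAL = 0x88

[0] flags=1001 → (cmp)
[1] flags=1001 LE?F → skip
[2] flags=1001 CS?F → skip
[3] flags=1001 VC?F → skip
[4] flags=1000 → (cmp)
[5] flags=1000 LE?T → r1=0x33
[6] flags=1000 VS?F → skip
[7] flags=1000 GT?F → skip
[8] flags=1010 → (cmp)
[9] flags=1010 VS?F → skip
[10] flags=1010 LT?T → r0=0xd4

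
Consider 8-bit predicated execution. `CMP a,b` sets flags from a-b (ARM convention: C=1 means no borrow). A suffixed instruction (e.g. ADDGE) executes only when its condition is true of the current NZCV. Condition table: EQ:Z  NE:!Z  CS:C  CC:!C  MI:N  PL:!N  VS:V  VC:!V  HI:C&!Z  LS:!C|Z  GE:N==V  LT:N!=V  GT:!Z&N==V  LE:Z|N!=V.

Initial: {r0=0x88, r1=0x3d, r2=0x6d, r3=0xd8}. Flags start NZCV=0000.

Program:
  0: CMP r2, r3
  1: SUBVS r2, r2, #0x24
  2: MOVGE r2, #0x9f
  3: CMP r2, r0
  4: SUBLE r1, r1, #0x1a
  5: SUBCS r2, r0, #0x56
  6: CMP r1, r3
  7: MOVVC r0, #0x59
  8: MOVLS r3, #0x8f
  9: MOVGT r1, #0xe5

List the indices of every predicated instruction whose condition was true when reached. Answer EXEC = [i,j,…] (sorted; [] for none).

0: ✓ CMP  NZCV=1001
1: ✓ SUBVS  r2←0x49
2: ✓ MOVGE  r2←0x9f
3: ✓ CMP  NZCV=0010
4: · SUBLE
5: ✓ SUBCS  r2←0x32
6: ✓ CMP  NZCV=0000
7: ✓ MOVVC  r0←0x59
8: ✓ MOVLS  r3←0x8f
9: ✓ MOVGT  r1←0xe5

EXEC = [1,2,5,7,8,9]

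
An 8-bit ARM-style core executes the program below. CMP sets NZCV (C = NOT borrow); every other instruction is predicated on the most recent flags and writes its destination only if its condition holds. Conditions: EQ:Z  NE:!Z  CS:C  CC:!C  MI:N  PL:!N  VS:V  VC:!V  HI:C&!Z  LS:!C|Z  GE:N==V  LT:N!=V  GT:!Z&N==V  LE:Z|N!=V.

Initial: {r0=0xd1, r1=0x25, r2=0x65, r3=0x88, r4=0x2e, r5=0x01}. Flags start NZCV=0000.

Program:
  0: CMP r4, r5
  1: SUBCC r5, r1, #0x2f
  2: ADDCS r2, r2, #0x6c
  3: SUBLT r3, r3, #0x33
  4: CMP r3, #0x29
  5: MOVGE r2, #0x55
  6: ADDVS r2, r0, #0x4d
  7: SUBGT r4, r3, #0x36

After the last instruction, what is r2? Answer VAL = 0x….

VAL = 0x1e

[0] flags=0010 → (cmp)
[1] flags=0010 CC?F → skip
[2] flags=0010 CS?T → r2=0xd1
[3] flags=0010 LT?F → skip
[4] flags=0011 → (cmp)
[5] flags=0011 GE?F → skip
[6] flags=0011 VS?T → r2=0x1e
[7] flags=0011 GT?F → skip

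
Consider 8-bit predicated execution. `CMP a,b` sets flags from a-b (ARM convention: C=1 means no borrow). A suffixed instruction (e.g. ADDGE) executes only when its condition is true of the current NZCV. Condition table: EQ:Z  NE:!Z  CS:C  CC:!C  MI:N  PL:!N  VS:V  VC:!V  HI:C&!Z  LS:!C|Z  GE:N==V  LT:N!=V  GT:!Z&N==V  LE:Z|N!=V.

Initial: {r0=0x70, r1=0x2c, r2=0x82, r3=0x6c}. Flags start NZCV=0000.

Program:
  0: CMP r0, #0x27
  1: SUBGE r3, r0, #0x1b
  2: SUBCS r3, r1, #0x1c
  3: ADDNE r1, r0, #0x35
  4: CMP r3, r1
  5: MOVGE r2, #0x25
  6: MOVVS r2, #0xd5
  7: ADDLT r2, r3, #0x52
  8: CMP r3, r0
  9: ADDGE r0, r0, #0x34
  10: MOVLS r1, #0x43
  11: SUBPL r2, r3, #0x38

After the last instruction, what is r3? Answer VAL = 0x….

VAL = 0x10

0: ✓ CMP  NZCV=0010
1: ✓ SUBGE  r3←0x55
2: ✓ SUBCS  r3←0x10
3: ✓ ADDNE  r1←0xa5
4: ✓ CMP  NZCV=0000
5: ✓ MOVGE  r2←0x25
6: · MOVVS
7: · ADDLT
8: ✓ CMP  NZCV=1000
9: · ADDGE
10: ✓ MOVLS  r1←0x43
11: · SUBPL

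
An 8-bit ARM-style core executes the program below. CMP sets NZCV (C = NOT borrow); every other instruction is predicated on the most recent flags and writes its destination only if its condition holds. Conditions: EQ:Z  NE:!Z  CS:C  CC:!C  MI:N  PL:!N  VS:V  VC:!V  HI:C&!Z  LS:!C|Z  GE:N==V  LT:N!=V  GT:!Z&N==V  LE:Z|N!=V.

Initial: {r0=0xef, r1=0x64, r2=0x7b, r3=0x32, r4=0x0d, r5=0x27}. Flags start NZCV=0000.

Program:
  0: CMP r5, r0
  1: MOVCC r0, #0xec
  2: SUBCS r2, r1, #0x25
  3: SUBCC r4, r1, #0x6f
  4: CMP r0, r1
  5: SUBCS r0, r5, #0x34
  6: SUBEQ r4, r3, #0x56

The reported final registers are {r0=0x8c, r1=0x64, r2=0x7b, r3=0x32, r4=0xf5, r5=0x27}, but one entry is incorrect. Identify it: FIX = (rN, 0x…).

0: ✓ CMP  NZCV=0000
1: ✓ MOVCC  r0←0xec
2: · SUBCS
3: ✓ SUBCC  r4←0xf5
4: ✓ CMP  NZCV=1010
5: ✓ SUBCS  r0←0xf3
6: · SUBEQ

FIX = (r0, 0xf3)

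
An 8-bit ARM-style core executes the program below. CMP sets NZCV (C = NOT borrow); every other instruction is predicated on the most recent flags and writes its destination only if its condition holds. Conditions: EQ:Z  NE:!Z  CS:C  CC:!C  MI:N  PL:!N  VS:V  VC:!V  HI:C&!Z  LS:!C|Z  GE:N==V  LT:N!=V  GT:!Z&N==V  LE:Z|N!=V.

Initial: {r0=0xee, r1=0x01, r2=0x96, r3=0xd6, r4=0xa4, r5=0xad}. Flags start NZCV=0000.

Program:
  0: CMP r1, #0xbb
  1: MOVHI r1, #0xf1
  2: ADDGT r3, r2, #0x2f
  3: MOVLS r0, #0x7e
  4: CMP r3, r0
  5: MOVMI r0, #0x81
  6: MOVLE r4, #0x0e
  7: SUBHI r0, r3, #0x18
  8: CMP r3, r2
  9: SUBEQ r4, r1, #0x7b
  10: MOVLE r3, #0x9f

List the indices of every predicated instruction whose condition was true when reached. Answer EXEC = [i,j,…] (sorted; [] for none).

[0] flags=0000 → (cmp)
[1] flags=0000 HI?F → skip
[2] flags=0000 GT?T → r3=0xc5
[3] flags=0000 LS?T → r0=0x7e
[4] flags=0011 → (cmp)
[5] flags=0011 MI?F → skip
[6] flags=0011 LE?T → r4=0x0e
[7] flags=0011 HI?T → r0=0xad
[8] flags=0010 → (cmp)
[9] flags=0010 EQ?F → skip
[10] flags=0010 LE?F → skip

EXEC = [2,3,6,7]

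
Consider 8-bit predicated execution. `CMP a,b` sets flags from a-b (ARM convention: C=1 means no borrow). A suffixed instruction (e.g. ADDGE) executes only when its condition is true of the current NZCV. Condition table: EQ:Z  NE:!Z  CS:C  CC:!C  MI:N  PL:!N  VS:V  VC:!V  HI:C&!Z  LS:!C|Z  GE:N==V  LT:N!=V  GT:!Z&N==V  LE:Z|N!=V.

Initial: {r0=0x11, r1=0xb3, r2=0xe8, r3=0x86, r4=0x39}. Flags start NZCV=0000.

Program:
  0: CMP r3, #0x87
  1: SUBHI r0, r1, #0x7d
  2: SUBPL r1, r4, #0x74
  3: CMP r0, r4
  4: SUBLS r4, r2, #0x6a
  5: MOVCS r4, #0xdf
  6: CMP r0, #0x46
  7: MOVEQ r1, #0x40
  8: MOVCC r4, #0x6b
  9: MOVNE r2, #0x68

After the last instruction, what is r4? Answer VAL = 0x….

VAL = 0x6b

[0] flags=1000 → (cmp)
[1] flags=1000 HI?F → skip
[2] flags=1000 PL?F → skip
[3] flags=1000 → (cmp)
[4] flags=1000 LS?T → r4=0x7e
[5] flags=1000 CS?F → skip
[6] flags=1000 → (cmp)
[7] flags=1000 EQ?F → skip
[8] flags=1000 CC?T → r4=0x6b
[9] flags=1000 NE?T → r2=0x68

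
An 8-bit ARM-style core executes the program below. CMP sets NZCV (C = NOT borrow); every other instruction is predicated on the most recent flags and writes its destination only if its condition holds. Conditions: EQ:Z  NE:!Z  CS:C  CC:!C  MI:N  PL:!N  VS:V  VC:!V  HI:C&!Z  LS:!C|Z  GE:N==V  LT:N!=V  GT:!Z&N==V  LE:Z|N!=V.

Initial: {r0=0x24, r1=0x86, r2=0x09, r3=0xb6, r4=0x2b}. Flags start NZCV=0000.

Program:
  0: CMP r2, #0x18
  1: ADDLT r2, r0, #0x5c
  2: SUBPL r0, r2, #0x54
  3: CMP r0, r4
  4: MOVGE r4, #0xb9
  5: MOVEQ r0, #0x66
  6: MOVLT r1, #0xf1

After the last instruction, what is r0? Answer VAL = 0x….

VAL = 0x24

0: ✓ CMP  NZCV=1000
1: ✓ ADDLT  r2←0x80
2: · SUBPL
3: ✓ CMP  NZCV=1000
4: · MOVGE
5: · MOVEQ
6: ✓ MOVLT  r1←0xf1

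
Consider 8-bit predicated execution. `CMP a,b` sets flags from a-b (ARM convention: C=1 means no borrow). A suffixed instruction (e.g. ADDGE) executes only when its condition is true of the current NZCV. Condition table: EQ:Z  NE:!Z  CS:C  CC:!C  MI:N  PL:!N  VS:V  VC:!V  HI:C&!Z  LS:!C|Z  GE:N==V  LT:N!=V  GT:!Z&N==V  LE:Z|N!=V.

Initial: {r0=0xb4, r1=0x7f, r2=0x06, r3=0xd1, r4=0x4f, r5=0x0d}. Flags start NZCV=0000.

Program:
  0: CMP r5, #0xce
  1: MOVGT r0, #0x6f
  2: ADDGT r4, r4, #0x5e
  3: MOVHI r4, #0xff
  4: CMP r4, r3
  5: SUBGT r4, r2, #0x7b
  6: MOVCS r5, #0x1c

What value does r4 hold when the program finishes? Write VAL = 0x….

VAL = 0xad

[0] flags=0000 → (cmp)
[1] flags=0000 GT?T → r0=0x6f
[2] flags=0000 GT?T → r4=0xad
[3] flags=0000 HI?F → skip
[4] flags=1000 → (cmp)
[5] flags=1000 GT?F → skip
[6] flags=1000 CS?F → skip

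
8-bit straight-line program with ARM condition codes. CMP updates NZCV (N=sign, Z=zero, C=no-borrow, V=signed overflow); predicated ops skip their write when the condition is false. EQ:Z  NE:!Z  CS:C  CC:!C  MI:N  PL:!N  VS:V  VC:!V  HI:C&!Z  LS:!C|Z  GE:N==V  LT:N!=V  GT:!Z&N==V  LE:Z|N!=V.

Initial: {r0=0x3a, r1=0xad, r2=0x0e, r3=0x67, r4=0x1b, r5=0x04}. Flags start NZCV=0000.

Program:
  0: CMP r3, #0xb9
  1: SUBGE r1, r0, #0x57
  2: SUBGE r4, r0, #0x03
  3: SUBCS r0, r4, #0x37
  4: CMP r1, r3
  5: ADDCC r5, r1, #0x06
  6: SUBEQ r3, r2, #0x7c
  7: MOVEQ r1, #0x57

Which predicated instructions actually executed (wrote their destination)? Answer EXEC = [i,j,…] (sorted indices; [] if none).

EXEC = [1,2]

0: ✓ CMP  NZCV=1001
1: ✓ SUBGE  r1←0xe3
2: ✓ SUBGE  r4←0x37
3: · SUBCS
4: ✓ CMP  NZCV=0011
5: · ADDCC
6: · SUBEQ
7: · MOVEQ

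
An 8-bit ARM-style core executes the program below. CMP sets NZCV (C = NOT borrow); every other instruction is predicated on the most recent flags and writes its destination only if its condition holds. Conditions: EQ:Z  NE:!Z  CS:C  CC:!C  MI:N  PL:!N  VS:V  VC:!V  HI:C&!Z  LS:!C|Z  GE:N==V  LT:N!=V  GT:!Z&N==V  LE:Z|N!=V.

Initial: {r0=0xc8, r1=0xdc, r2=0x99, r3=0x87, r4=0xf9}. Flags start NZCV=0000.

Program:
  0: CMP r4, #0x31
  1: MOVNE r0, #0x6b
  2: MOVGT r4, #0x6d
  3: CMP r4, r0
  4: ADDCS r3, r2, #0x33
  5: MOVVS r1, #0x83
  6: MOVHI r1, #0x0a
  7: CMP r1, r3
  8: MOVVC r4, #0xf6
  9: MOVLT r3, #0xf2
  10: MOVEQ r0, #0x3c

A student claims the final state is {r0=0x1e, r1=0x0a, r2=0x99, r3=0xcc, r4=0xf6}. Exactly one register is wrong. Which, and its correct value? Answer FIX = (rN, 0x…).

FIX = (r0, 0x6b)

[0] flags=1010 → (cmp)
[1] flags=1010 NE?T → r0=0x6b
[2] flags=1010 GT?F → skip
[3] flags=1010 → (cmp)
[4] flags=1010 CS?T → r3=0xcc
[5] flags=1010 VS?F → skip
[6] flags=1010 HI?T → r1=0x0a
[7] flags=0000 → (cmp)
[8] flags=0000 VC?T → r4=0xf6
[9] flags=0000 LT?F → skip
[10] flags=0000 EQ?F → skip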